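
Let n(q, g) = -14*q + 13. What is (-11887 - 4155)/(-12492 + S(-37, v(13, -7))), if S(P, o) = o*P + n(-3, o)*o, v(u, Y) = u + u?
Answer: 8021/6012 ≈ 1.3342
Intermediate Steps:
n(q, g) = 13 - 14*q
v(u, Y) = 2*u
S(P, o) = 55*o + P*o (S(P, o) = o*P + (13 - 14*(-3))*o = P*o + (13 + 42)*o = P*o + 55*o = 55*o + P*o)
(-11887 - 4155)/(-12492 + S(-37, v(13, -7))) = (-11887 - 4155)/(-12492 + (2*13)*(55 - 37)) = -16042/(-12492 + 26*18) = -16042/(-12492 + 468) = -16042/(-12024) = -16042*(-1/12024) = 8021/6012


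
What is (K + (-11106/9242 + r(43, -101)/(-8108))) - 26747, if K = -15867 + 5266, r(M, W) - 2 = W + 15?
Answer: -349841172806/9366767 ≈ -37349.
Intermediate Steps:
r(M, W) = 17 + W (r(M, W) = 2 + (W + 15) = 2 + (15 + W) = 17 + W)
K = -10601
(K + (-11106/9242 + r(43, -101)/(-8108))) - 26747 = (-10601 + (-11106/9242 + (17 - 101)/(-8108))) - 26747 = (-10601 + (-11106*1/9242 - 84*(-1/8108))) - 26747 = (-10601 + (-5553/4621 + 21/2027)) - 26747 = (-10601 - 11158890/9366767) - 26747 = -99308255857/9366767 - 26747 = -349841172806/9366767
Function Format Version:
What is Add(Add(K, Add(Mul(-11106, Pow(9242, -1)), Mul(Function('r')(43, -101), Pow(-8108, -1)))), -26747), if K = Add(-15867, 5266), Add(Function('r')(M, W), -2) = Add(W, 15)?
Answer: Rational(-349841172806, 9366767) ≈ -37349.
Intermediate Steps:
Function('r')(M, W) = Add(17, W) (Function('r')(M, W) = Add(2, Add(W, 15)) = Add(2, Add(15, W)) = Add(17, W))
K = -10601
Add(Add(K, Add(Mul(-11106, Pow(9242, -1)), Mul(Function('r')(43, -101), Pow(-8108, -1)))), -26747) = Add(Add(-10601, Add(Mul(-11106, Pow(9242, -1)), Mul(Add(17, -101), Pow(-8108, -1)))), -26747) = Add(Add(-10601, Add(Mul(-11106, Rational(1, 9242)), Mul(-84, Rational(-1, 8108)))), -26747) = Add(Add(-10601, Add(Rational(-5553, 4621), Rational(21, 2027))), -26747) = Add(Add(-10601, Rational(-11158890, 9366767)), -26747) = Add(Rational(-99308255857, 9366767), -26747) = Rational(-349841172806, 9366767)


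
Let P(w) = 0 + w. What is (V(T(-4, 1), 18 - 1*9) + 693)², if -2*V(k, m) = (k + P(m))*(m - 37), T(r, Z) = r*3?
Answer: 423801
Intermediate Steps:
P(w) = w
T(r, Z) = 3*r
V(k, m) = -(-37 + m)*(k + m)/2 (V(k, m) = -(k + m)*(m - 37)/2 = -(k + m)*(-37 + m)/2 = -(-37 + m)*(k + m)/2)
(V(T(-4, 1), 18 - 1*9) + 693)² = ((-(18 - 1*9)²/2 + 37*(3*(-4))/2 + 37*(18 - 1*9)/2 - 3*(-4)*(18 - 1*9)/2) + 693)² = ((-(18 - 9)²/2 + (37/2)*(-12) + 37*(18 - 9)/2 - ½*(-12)*(18 - 9)) + 693)² = ((-½*9² - 222 + (37/2)*9 - ½*(-12)*9) + 693)² = ((-½*81 - 222 + 333/2 + 54) + 693)² = ((-81/2 - 222 + 333/2 + 54) + 693)² = (-42 + 693)² = 651² = 423801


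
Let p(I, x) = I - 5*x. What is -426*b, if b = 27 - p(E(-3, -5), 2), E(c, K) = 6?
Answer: -13206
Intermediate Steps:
b = 31 (b = 27 - (6 - 5*2) = 27 - (6 - 10) = 27 - 1*(-4) = 27 + 4 = 31)
-426*b = -426*31 = -13206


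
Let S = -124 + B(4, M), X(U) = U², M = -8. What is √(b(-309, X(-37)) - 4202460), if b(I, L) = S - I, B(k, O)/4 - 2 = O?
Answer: I*√4202299 ≈ 2049.9*I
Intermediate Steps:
B(k, O) = 8 + 4*O
S = -148 (S = -124 + (8 + 4*(-8)) = -124 + (8 - 32) = -124 - 24 = -148)
b(I, L) = -148 - I
√(b(-309, X(-37)) - 4202460) = √((-148 - 1*(-309)) - 4202460) = √((-148 + 309) - 4202460) = √(161 - 4202460) = √(-4202299) = I*√4202299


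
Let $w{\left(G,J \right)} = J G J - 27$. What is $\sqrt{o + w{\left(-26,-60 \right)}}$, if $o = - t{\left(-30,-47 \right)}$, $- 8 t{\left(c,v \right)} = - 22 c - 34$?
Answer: $\frac{i \sqrt{374195}}{2} \approx 305.86 i$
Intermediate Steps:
$t{\left(c,v \right)} = \frac{17}{4} + \frac{11 c}{4}$ ($t{\left(c,v \right)} = - \frac{- 22 c - 34}{8} = - \frac{-34 - 22 c}{8} = \frac{17}{4} + \frac{11 c}{4}$)
$w{\left(G,J \right)} = -27 + G J^{2}$ ($w{\left(G,J \right)} = G J J - 27 = G J^{2} - 27 = -27 + G J^{2}$)
$o = \frac{313}{4}$ ($o = - (\frac{17}{4} + \frac{11}{4} \left(-30\right)) = - (\frac{17}{4} - \frac{165}{2}) = \left(-1\right) \left(- \frac{313}{4}\right) = \frac{313}{4} \approx 78.25$)
$\sqrt{o + w{\left(-26,-60 \right)}} = \sqrt{\frac{313}{4} - \left(27 + 26 \left(-60\right)^{2}\right)} = \sqrt{\frac{313}{4} - 93627} = \sqrt{- \frac{374195}{4}} = \frac{i \sqrt{374195}}{2}$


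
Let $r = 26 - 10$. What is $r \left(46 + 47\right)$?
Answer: $1488$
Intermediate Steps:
$r = 16$
$r \left(46 + 47\right) = 16 \left(46 + 47\right) = 16 \cdot 93 = 1488$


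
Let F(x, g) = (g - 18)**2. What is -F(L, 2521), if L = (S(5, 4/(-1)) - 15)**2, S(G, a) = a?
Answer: -6265009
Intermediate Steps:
L = 361 (L = (4/(-1) - 15)**2 = (4*(-1) - 15)**2 = (-4 - 15)**2 = (-19)**2 = 361)
F(x, g) = (-18 + g)**2
-F(L, 2521) = -(-18 + 2521)**2 = -1*2503**2 = -1*6265009 = -6265009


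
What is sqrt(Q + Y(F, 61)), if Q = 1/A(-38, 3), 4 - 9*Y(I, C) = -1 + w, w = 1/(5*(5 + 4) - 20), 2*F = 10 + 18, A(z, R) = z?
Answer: sqrt(170506)/570 ≈ 0.72443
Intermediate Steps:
F = 14 (F = (10 + 18)/2 = (1/2)*28 = 14)
w = 1/25 (w = 1/(5*9 - 20) = 1/(45 - 20) = 1/25 ≈ 0.040000)
Y(I, C) = 124/225 (Y(I, C) = 4/9 - (-1 + 1/25)/9 = 4/9 - 1/9*(-24/25) = 4/9 + 8/75 = 124/225)
Q = -1/38 (Q = 1/(-38) = -1/38 ≈ -0.026316)
sqrt(Q + Y(F, 61)) = sqrt(-1/38 + 124/225) = sqrt(4487/8550) = sqrt(170506)/570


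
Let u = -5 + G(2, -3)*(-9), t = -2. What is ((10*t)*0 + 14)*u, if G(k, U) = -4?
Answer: 434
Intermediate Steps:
u = 31 (u = -5 - 4*(-9) = -5 + 36 = 31)
((10*t)*0 + 14)*u = ((10*(-2))*0 + 14)*31 = (-20*0 + 14)*31 = (0 + 14)*31 = 14*31 = 434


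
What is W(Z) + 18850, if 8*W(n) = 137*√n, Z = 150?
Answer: 18850 + 685*√6/8 ≈ 19060.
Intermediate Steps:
W(n) = 137*√n/8 (W(n) = (137*√n)/8 = 137*√n/8)
W(Z) + 18850 = 137*√150/8 + 18850 = 137*(5*√6)/8 + 18850 = 685*√6/8 + 18850 = 18850 + 685*√6/8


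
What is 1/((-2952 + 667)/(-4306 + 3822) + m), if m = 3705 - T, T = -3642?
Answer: 484/3558233 ≈ 0.00013602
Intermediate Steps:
m = 7347 (m = 3705 - 1*(-3642) = 3705 + 3642 = 7347)
1/((-2952 + 667)/(-4306 + 3822) + m) = 1/((-2952 + 667)/(-4306 + 3822) + 7347) = 1/(-2285/(-484) + 7347) = 1/(-2285*(-1/484) + 7347) = 1/(2285/484 + 7347) = 1/(3558233/484) = 484/3558233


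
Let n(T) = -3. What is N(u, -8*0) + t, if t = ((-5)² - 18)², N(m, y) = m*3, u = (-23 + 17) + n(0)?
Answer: 22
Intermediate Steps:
u = -9 (u = (-23 + 17) - 3 = -6 - 3 = -9)
N(m, y) = 3*m
t = 49 (t = (25 - 18)² = 7² = 49)
N(u, -8*0) + t = 3*(-9) + 49 = -27 + 49 = 22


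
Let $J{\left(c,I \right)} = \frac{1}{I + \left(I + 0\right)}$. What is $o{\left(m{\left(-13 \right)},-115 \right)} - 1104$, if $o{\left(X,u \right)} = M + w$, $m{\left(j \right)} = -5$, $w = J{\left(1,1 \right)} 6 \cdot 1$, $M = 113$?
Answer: $-988$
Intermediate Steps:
$J{\left(c,I \right)} = \frac{1}{2 I}$ ($J{\left(c,I \right)} = \frac{1}{I + I} = \frac{1}{2 I}$)
$w = 3$ ($w = \frac{1}{2 \cdot 1} \cdot 6 \cdot 1 = \frac{1}{2} \cdot 1 \cdot 6 \cdot 1 = \frac{1}{2} \cdot 6 \cdot 1 = 3 \cdot 1 = 3$)
$o{\left(X,u \right)} = 116$ ($o{\left(X,u \right)} = 113 + 3 = 116$)
$o{\left(m{\left(-13 \right)},-115 \right)} - 1104 = 116 - 1104 = -988$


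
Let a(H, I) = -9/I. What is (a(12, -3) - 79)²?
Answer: 5776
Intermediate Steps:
(a(12, -3) - 79)² = (-9/(-3) - 79)² = (-9*(-⅓) - 79)² = (3 - 79)² = (-76)² = 5776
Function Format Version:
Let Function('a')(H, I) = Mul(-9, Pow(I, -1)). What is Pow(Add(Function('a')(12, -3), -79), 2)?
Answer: 5776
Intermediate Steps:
Pow(Add(Function('a')(12, -3), -79), 2) = Pow(Add(Mul(-9, Pow(-3, -1)), -79), 2) = Pow(Add(Mul(-9, Rational(-1, 3)), -79), 2) = Pow(Add(3, -79), 2) = Pow(-76, 2) = 5776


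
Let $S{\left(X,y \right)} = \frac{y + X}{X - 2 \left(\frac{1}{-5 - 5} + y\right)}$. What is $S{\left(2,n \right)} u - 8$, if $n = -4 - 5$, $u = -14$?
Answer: $- \frac{318}{101} \approx -3.1485$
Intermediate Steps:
$n = -9$ ($n = -4 - 5 = -9$)
$S{\left(X,y \right)} = \frac{X + y}{\frac{1}{5} + X - 2 y}$ ($S{\left(X,y \right)} = \frac{X + y}{X - 2 \left(\frac{1}{-10} + y\right)} = \frac{X + y}{X - 2 \left(- \frac{1}{10} + y\right)} = \frac{X + y}{X - \left(- \frac{1}{5} + 2 y\right)} = \frac{X + y}{\frac{1}{5} + X - 2 y}$)
$S{\left(2,n \right)} u - 8 = \frac{5 \left(2 - 9\right)}{1 - -90 + 5 \cdot 2} \left(-14\right) - 8 = 5 \frac{1}{1 + 90 + 10} \left(-7\right) \left(-14\right) - 8 = 5 \cdot \frac{1}{101} \left(-7\right) \left(-14\right) - 8 = \left(- \frac{35}{101}\right) \left(-14\right) - 8 = \frac{490}{101} - 8 = - \frac{318}{101}$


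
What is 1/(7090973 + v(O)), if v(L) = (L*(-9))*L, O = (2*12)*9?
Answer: 1/6671069 ≈ 1.4990e-7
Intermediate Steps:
O = 216 (O = 24*9 = 216)
v(L) = -9*L² (v(L) = (-9*L)*L = -9*L²)
1/(7090973 + v(O)) = 1/(7090973 - 9*216²) = 1/(7090973 - 9*46656) = 1/(7090973 - 419904) = 1/6671069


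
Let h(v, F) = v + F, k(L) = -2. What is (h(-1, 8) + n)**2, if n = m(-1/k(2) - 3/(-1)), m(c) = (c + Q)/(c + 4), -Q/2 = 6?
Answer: 7744/225 ≈ 34.418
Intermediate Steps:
Q = -12 (Q = -2*6 = -12)
h(v, F) = F + v
m(c) = (-12 + c)/(4 + c) (m(c) = (c - 12)/(c + 4) = (-12 + c)/(4 + c))
n = -17/15 (n = (-12 + (-1/(-2) - 3/(-1)))/(4 + (-1/(-2) - 3/(-1))) = (-12 + (-1*(-1/2) - 3*(-1)))/(4 + (-1*(-1/2) - 3*(-1))) = (-12 + (1/2 + 3))/(4 + (1/2 + 3)) = (-12 + 7/2)/(4 + 7/2) = -17/2/(15/2) = (2/15)*(-17/2) = -17/15 ≈ -1.1333)
(h(-1, 8) + n)**2 = ((8 - 1) - 17/15)**2 = (7 - 17/15)**2 = (88/15)**2 = 7744/225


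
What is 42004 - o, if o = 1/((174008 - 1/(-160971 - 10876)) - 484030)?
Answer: 2237819832160379/53276350633 ≈ 42004.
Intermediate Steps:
o = -171847/53276350633 (o = 1/((174008 - 1/(-171847)) - 484030) = 1/((174008 - 1*(-1/171847)) - 484030) = 1/((174008 + 1/171847) - 484030) = 1/(29902752777/171847 - 484030) = 1/(-53276350633/171847) = -171847/53276350633 ≈ -3.2256e-6)
42004 - o = 42004 - 1*(-171847/53276350633) = 42004 + 171847/53276350633 = 2237819832160379/53276350633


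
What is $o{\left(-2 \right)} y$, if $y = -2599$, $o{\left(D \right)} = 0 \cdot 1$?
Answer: $0$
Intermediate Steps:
$o{\left(D \right)} = 0$
$o{\left(-2 \right)} y = 0 \left(-2599\right) = 0$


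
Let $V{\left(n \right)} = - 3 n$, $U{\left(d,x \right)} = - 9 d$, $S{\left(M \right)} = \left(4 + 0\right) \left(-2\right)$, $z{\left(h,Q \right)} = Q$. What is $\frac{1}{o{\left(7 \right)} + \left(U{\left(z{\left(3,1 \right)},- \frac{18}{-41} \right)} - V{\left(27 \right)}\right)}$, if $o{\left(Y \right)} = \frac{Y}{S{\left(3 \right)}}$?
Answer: $\frac{8}{569} \approx 0.01406$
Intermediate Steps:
$S{\left(M \right)} = -8$ ($S{\left(M \right)} = 4 \left(-2\right) = -8$)
$o{\left(Y \right)} = - \frac{Y}{8}$ ($o{\left(Y \right)} = \frac{Y}{-8} = Y \left(- \frac{1}{8}\right) = - \frac{Y}{8}$)
$\frac{1}{o{\left(7 \right)} + \left(U{\left(z{\left(3,1 \right)},- \frac{18}{-41} \right)} - V{\left(27 \right)}\right)} = \frac{1}{\left(- \frac{1}{8}\right) 7 - \left(9 - 81\right)} = \frac{1}{- \frac{7}{8} - -72} = \frac{1}{- \frac{7}{8} + \left(-9 + 81\right)} = \frac{1}{- \frac{7}{8} + 72} = \frac{1}{\frac{569}{8}} = \frac{8}{569}$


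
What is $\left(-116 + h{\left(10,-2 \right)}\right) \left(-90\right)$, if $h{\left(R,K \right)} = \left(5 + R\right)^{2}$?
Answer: $-9810$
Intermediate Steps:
$\left(-116 + h{\left(10,-2 \right)}\right) \left(-90\right) = \left(-116 + \left(5 + 10\right)^{2}\right) \left(-90\right) = \left(-116 + 15^{2}\right) \left(-90\right) = \left(-116 + 225\right) \left(-90\right) = 109 \left(-90\right) = -9810$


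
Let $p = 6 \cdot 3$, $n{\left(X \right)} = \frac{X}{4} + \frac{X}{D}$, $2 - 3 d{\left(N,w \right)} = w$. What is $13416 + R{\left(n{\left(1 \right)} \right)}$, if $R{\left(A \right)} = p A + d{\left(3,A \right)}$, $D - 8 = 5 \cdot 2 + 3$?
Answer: $\frac{3382325}{252} \approx 13422.0$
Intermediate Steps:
$d{\left(N,w \right)} = \frac{2}{3} - \frac{w}{3}$
$D = 21$ ($D = 8 + \left(5 \cdot 2 + 3\right) = 8 + \left(10 + 3\right) = 8 + 13 = 21$)
$n{\left(X \right)} = \frac{25 X}{84}$ ($n{\left(X \right)} = \frac{X}{4} + \frac{X}{21} = \frac{25 X}{84}$)
$p = 18$
$R{\left(A \right)} = \frac{2}{3} + \frac{53 A}{3}$ ($R{\left(A \right)} = 18 A - \left(- \frac{2}{3} + \frac{A}{3}\right) = \frac{2}{3} + \frac{53 A}{3}$)
$13416 + R{\left(n{\left(1 \right)} \right)} = 13416 + \left(\frac{2}{3} + \frac{53 \cdot \frac{25}{84} \cdot 1}{3}\right) = 13416 + \left(\frac{2}{3} + \frac{53}{3} \cdot \frac{25}{84}\right) = 13416 + \left(\frac{2}{3} + \frac{1325}{252}\right) = 13416 + \frac{1493}{252} = \frac{3382325}{252}$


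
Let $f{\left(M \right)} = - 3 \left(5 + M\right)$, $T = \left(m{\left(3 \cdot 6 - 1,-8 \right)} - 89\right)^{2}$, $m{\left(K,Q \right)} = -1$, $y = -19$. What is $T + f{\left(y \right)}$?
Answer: $8142$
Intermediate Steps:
$T = 8100$ ($T = \left(-1 - 89\right)^{2} = \left(-90\right)^{2} = 8100$)
$f{\left(M \right)} = -15 - 3 M$
$T + f{\left(y \right)} = 8100 - -42 = 8100 + \left(-15 + 57\right) = 8100 + 42 = 8142$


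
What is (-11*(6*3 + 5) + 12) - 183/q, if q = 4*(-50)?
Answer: -48017/200 ≈ -240.08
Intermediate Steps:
q = -200
(-11*(6*3 + 5) + 12) - 183/q = (-11*(6*3 + 5) + 12) - 183/(-200) = (-11*(18 + 5) + 12) - 183*(-1)/200 = (-11*23 + 12) - 1*(-183/200) = (-253 + 12) + 183/200 = -241 + 183/200 = -48017/200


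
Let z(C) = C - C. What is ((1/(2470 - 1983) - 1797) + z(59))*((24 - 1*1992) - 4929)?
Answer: 6035826786/487 ≈ 1.2394e+7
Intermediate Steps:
z(C) = 0
((1/(2470 - 1983) - 1797) + z(59))*((24 - 1*1992) - 4929) = ((1/(2470 - 1983) - 1797) + 0)*((24 - 1*1992) - 4929) = ((1/487 - 1797) + 0)*((24 - 1992) - 4929) = ((1/487 - 1797) + 0)*(-1968 - 4929) = (-875138/487 + 0)*(-6897) = -875138/487*(-6897) = 6035826786/487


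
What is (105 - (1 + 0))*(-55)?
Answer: -5720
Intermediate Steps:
(105 - (1 + 0))*(-55) = (105 - 1*1)*(-55) = (105 - 1)*(-55) = 104*(-55) = -5720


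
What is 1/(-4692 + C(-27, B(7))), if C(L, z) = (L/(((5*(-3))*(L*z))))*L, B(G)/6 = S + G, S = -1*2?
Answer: -50/234597 ≈ -0.00021313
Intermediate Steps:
S = -2
B(G) = -12 + 6*G (B(G) = 6*(-2 + G) = -12 + 6*G)
C(L, z) = -L/(15*z) (C(L, z) = (L/((-15*L*z)))*L = (L*(-1/(15*L*z)))*L = (-1/(15*z))*L = -L/(15*z))
1/(-4692 + C(-27, B(7))) = 1/(-4692 - 1/15*(-27)/(-12 + 6*7)) = 1/(-4692 - 1/15*(-27)/(-12 + 42)) = 1/(-4692 - 1/15*(-27)/30) = 1/(-4692 - 1/15*(-27)*1/30) = 1/(-4692 + 3/50) = 1/(-234597/50) = -50/234597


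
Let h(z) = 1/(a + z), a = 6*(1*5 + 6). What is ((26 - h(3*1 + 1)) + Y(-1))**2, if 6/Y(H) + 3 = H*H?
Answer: 2588881/4900 ≈ 528.34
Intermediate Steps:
Y(H) = 6/(-3 + H**2) (Y(H) = 6/(-3 + H*H) = 6/(-3 + H**2))
a = 66 (a = 6*(5 + 6) = 6*11 = 66)
h(z) = 1/(66 + z)
((26 - h(3*1 + 1)) + Y(-1))**2 = ((26 - 1/(66 + (3*1 + 1))) + 6/(-3 + (-1)**2))**2 = ((26 - 1/(66 + (3 + 1))) + 6/(-3 + 1))**2 = ((26 - 1/(66 + 4)) + 6/(-2))**2 = ((26 - 1/70) + 6*(-1/2))**2 = ((26 - 1*1/70) - 3)**2 = ((26 - 1/70) - 3)**2 = (1819/70 - 3)**2 = (1609/70)**2 = 2588881/4900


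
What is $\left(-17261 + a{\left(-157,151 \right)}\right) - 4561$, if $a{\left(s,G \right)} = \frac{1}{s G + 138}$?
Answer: $- \frac{514322719}{23569} \approx -21822.0$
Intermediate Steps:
$a{\left(s,G \right)} = \frac{1}{138 + G s}$ ($a{\left(s,G \right)} = \frac{1}{G s + 138} = \frac{1}{138 + G s}$)
$\left(-17261 + a{\left(-157,151 \right)}\right) - 4561 = \left(-17261 + \frac{1}{138 + 151 \left(-157\right)}\right) - 4561 = \left(-17261 + \frac{1}{138 - 23707}\right) - 4561 = \left(-17261 + \frac{1}{-23569}\right) - 4561 = \left(-17261 - \frac{1}{23569}\right) - 4561 = - \frac{406824510}{23569} - 4561 = - \frac{514322719}{23569}$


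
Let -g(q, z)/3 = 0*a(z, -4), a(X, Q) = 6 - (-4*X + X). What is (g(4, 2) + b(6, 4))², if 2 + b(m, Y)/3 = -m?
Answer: 576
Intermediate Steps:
a(X, Q) = 6 + 3*X (a(X, Q) = 6 - (-3)*X = 6 + 3*X)
g(q, z) = 0 (g(q, z) = -0*(6 + 3*z) = -3*0 = 0)
b(m, Y) = -6 - 3*m (b(m, Y) = -6 + 3*(-m) = -6 - 3*m)
(g(4, 2) + b(6, 4))² = (0 + (-6 - 3*6))² = (0 + (-6 - 18))² = (0 - 24)² = (-24)² = 576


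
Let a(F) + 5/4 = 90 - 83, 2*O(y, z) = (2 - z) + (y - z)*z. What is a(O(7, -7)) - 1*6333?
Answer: -25309/4 ≈ -6327.3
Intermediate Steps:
O(y, z) = 1 - z/2 + z*(y - z)/2 (O(y, z) = ((2 - z) + (y - z)*z)/2 = ((2 - z) + z*(y - z))/2 = (2 - z + z*(y - z))/2 = 1 - z/2 + z*(y - z)/2)
a(F) = 23/4 (a(F) = -5/4 + (90 - 83) = -5/4 + 7 = 23/4)
a(O(7, -7)) - 1*6333 = 23/4 - 1*6333 = 23/4 - 6333 = -25309/4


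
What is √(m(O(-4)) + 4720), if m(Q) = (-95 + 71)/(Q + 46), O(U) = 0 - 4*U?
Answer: 2*√1133887/31 ≈ 68.699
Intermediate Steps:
O(U) = -4*U
m(Q) = -24/(46 + Q)
√(m(O(-4)) + 4720) = √(-24/(46 - 4*(-4)) + 4720) = √(-24/(46 + 16) + 4720) = √(-24/62 + 4720) = √(-24*1/62 + 4720) = √(-12/31 + 4720) = √(146308/31) = 2*√1133887/31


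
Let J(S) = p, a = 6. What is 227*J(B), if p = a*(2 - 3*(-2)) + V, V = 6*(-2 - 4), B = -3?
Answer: 2724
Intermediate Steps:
V = -36 (V = 6*(-6) = -36)
p = 12 (p = 6*(2 - 3*(-2)) - 36 = 6*(2 + 6) - 36 = 6*8 - 36 = 48 - 36 = 12)
J(S) = 12
227*J(B) = 227*12 = 2724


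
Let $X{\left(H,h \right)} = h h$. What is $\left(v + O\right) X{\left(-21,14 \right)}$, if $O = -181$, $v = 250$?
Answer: $13524$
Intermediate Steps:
$X{\left(H,h \right)} = h^{2}$
$\left(v + O\right) X{\left(-21,14 \right)} = \left(250 - 181\right) 14^{2} = 69 \cdot 196 = 13524$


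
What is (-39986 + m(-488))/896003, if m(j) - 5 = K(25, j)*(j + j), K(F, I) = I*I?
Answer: -232468525/896003 ≈ -259.45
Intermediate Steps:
K(F, I) = I²
m(j) = 5 + 2*j³ (m(j) = 5 + j²*(j + j) = 5 + j²*(2*j) = 5 + 2*j³)
(-39986 + m(-488))/896003 = (-39986 + (5 + 2*(-488)³))/896003 = (-39986 + (5 + 2*(-116214272)))*(1/896003) = (-39986 + (5 - 232428544))*(1/896003) = (-39986 - 232428539)*(1/896003) = -232468525*1/896003 = -232468525/896003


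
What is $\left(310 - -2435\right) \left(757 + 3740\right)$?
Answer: $12344265$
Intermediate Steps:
$\left(310 - -2435\right) \left(757 + 3740\right) = \left(310 + 2435\right) 4497 = 2745 \cdot 4497 = 12344265$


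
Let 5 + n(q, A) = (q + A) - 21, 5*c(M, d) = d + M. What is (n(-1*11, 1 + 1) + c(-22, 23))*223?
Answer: -38802/5 ≈ -7760.4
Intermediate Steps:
c(M, d) = M/5 + d/5 (c(M, d) = (d + M)/5 = (M + d)/5 = M/5 + d/5)
n(q, A) = -26 + A + q (n(q, A) = -5 + ((q + A) - 21) = -5 + ((A + q) - 21) = -5 + (-21 + A + q) = -26 + A + q)
(n(-1*11, 1 + 1) + c(-22, 23))*223 = ((-26 + (1 + 1) - 1*11) + ((1/5)*(-22) + (1/5)*23))*223 = ((-26 + 2 - 11) + (-22/5 + 23/5))*223 = (-35 + 1/5)*223 = -174/5*223 = -38802/5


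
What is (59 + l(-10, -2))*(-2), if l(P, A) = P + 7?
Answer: -112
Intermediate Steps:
l(P, A) = 7 + P
(59 + l(-10, -2))*(-2) = (59 + (7 - 10))*(-2) = (59 - 3)*(-2) = 56*(-2) = -112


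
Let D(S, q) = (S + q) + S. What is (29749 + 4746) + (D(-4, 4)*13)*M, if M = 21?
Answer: 33403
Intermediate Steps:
D(S, q) = q + 2*S
(29749 + 4746) + (D(-4, 4)*13)*M = (29749 + 4746) + ((4 + 2*(-4))*13)*21 = 34495 + ((4 - 8)*13)*21 = 34495 - 4*13*21 = 34495 - 52*21 = 34495 - 1092 = 33403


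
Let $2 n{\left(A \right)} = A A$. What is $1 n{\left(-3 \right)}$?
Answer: $\frac{9}{2} \approx 4.5$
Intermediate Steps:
$n{\left(A \right)} = \frac{A^{2}}{2}$ ($n{\left(A \right)} = \frac{A A}{2} = \frac{A^{2}}{2}$)
$1 n{\left(-3 \right)} = 1 \frac{\left(-3\right)^{2}}{2} = 1 \cdot \frac{1}{2} \cdot 9 = 1 \cdot \frac{9}{2} = \frac{9}{2}$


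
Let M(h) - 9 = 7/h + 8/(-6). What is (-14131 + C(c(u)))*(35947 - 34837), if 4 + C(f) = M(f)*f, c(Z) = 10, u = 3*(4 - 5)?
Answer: -15596980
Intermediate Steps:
u = -3 (u = 3*(-1) = -3)
M(h) = 23/3 + 7/h (M(h) = 9 + (7/h + 8/(-6)) = 9 + (7/h + 8*(-⅙)) = 9 + (7/h - 4/3) = 9 + (-4/3 + 7/h) = 23/3 + 7/h)
C(f) = -4 + f*(23/3 + 7/f) (C(f) = -4 + (23/3 + 7/f)*f = -4 + f*(23/3 + 7/f))
(-14131 + C(c(u)))*(35947 - 34837) = (-14131 + (3 + (23/3)*10))*(35947 - 34837) = (-14131 + (3 + 230/3))*1110 = (-14131 + 239/3)*1110 = -42154/3*1110 = -15596980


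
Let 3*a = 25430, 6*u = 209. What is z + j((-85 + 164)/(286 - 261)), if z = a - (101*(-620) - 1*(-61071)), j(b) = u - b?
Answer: 502867/50 ≈ 10057.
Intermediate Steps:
u = 209/6 (u = (1/6)*209 = 209/6 ≈ 34.833)
a = 25430/3 (a = (1/3)*25430 = 25430/3 ≈ 8476.7)
j(b) = 209/6 - b
z = 30077/3 (z = 25430/3 - (101*(-620) - 1*(-61071)) = 25430/3 - (-62620 + 61071) = 25430/3 - 1*(-1549) = 25430/3 + 1549 = 30077/3 ≈ 10026.)
z + j((-85 + 164)/(286 - 261)) = 30077/3 + (209/6 - (-85 + 164)/(286 - 261)) = 30077/3 + (209/6 - 79/25) = 30077/3 + 4751/150 = 502867/50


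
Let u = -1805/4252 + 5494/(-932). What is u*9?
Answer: -56346183/990716 ≈ -56.874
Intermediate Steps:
u = -6260687/990716 (u = -1805*1/4252 + 5494*(-1/932) = -1805/4252 - 2747/466 = -6260687/990716 ≈ -6.3194)
u*9 = -6260687/990716*9 = -56346183/990716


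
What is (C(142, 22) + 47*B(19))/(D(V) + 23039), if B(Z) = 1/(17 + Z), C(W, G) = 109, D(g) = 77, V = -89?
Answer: 3971/832176 ≈ 0.0047718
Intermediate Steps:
(C(142, 22) + 47*B(19))/(D(V) + 23039) = (109 + 47/(17 + 19))/(77 + 23039) = (109 + 47/36)/23116 = (109 + 47*(1/36))*(1/23116) = (109 + 47/36)*(1/23116) = (3971/36)*(1/23116) = 3971/832176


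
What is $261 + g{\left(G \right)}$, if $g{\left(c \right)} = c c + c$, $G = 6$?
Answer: $303$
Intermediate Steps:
$g{\left(c \right)} = c + c^{2}$ ($g{\left(c \right)} = c^{2} + c = c + c^{2}$)
$261 + g{\left(G \right)} = 261 + 6 \left(1 + 6\right) = 261 + 6 \cdot 7 = 261 + 42 = 303$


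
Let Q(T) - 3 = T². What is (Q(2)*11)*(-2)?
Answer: -154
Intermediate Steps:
Q(T) = 3 + T²
(Q(2)*11)*(-2) = ((3 + 2²)*11)*(-2) = ((3 + 4)*11)*(-2) = (7*11)*(-2) = 77*(-2) = -154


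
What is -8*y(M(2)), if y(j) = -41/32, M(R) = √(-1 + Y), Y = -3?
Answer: 41/4 ≈ 10.250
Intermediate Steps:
M(R) = 2*I (M(R) = √(-1 - 3) = √(-4) = 2*I)
y(j) = -41/32 (y(j) = -41*1/32 = -41/32)
-8*y(M(2)) = -8*(-41/32) = 41/4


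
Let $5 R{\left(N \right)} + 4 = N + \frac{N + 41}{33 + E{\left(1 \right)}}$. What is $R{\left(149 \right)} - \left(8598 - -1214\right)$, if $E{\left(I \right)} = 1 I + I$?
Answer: $- \frac{342367}{35} \approx -9781.9$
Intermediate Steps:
$E{\left(I \right)} = 2 I$ ($E{\left(I \right)} = I + I = 2 I$)
$R{\left(N \right)} = - \frac{99}{175} + \frac{36 N}{175}$ ($R{\left(N \right)} = - \frac{4}{5} + \frac{N + \frac{N + 41}{33 + 2 \cdot 1}}{5} = - \frac{4}{5} + \frac{N + \frac{41 + N}{33 + 2}}{5} = - \frac{4}{5} + \frac{N + \frac{41 + N}{35}}{5} = - \frac{4}{5} + \frac{N + \left(41 + N\right) \frac{1}{35}}{5} = - \frac{4}{5} + \frac{N + \left(\frac{41}{35} + \frac{N}{35}\right)}{5} = - \frac{4}{5} + \frac{\frac{41}{35} + \frac{36 N}{35}}{5} = - \frac{4}{5} + \left(\frac{41}{175} + \frac{36 N}{175}\right) = - \frac{99}{175} + \frac{36 N}{175}$)
$R{\left(149 \right)} - \left(8598 - -1214\right) = \left(- \frac{99}{175} + \frac{36}{175} \cdot 149\right) - \left(8598 - -1214\right) = \left(- \frac{99}{175} + \frac{5364}{175}\right) - \left(8598 + 1214\right) = \frac{1053}{35} - 9812 = - \frac{342367}{35}$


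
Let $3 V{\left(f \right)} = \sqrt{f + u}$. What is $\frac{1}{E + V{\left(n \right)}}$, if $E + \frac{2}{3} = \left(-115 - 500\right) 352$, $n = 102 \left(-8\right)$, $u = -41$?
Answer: $- \frac{649442}{140591637407} - \frac{i \sqrt{857}}{140591637407} \approx -4.6194 \cdot 10^{-6} - 2.0822 \cdot 10^{-10} i$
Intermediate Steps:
$n = -816$
$V{\left(f \right)} = \frac{\sqrt{-41 + f}}{3}$ ($V{\left(f \right)} = \frac{\sqrt{f - 41}}{3} = \frac{\sqrt{-41 + f}}{3}$)
$E = - \frac{649442}{3}$ ($E = - \frac{2}{3} + \left(-115 - 500\right) 352 = - \frac{2}{3} - 216480 = - \frac{649442}{3} \approx -2.1648 \cdot 10^{5}$)
$\frac{1}{E + V{\left(n \right)}} = \frac{1}{- \frac{649442}{3} + \frac{\sqrt{-41 - 816}}{3}} = \frac{1}{- \frac{649442}{3} + \frac{\sqrt{-857}}{3}} = \frac{1}{- \frac{649442}{3} + \frac{i \sqrt{857}}{3}}$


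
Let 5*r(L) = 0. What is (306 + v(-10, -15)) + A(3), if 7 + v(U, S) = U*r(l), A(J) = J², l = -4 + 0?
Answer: 308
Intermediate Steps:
l = -4
r(L) = 0 (r(L) = (⅕)*0 = 0)
v(U, S) = -7 (v(U, S) = -7 + U*0 = -7 + 0 = -7)
(306 + v(-10, -15)) + A(3) = (306 - 7) + 3² = 299 + 9 = 308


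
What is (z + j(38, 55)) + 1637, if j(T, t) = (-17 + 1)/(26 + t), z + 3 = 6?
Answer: 132824/81 ≈ 1639.8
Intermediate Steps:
z = 3 (z = -3 + 6 = 3)
j(T, t) = -16/(26 + t)
(z + j(38, 55)) + 1637 = (3 - 16/(26 + 55)) + 1637 = (3 - 16/81) + 1637 = 227/81 + 1637 = 132824/81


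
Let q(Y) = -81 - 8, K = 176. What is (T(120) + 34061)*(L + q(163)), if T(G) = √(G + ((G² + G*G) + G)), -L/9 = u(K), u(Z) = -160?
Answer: 46016411 + 59444*√15 ≈ 4.6247e+7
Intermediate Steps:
q(Y) = -89
L = 1440 (L = -9*(-160) = 1440)
T(G) = √(2*G + 2*G²) (T(G) = √(G + ((G² + G²) + G)) = √(G + (2*G² + G)) = √(G + (G + 2*G²)) = √(2*G + 2*G²))
(T(120) + 34061)*(L + q(163)) = (√2*√(120*(1 + 120)) + 34061)*(1440 - 89) = (√2*√(120*121) + 34061)*1351 = (√2*√14520 + 34061)*1351 = (√2*(22*√30) + 34061)*1351 = (44*√15 + 34061)*1351 = (34061 + 44*√15)*1351 = 46016411 + 59444*√15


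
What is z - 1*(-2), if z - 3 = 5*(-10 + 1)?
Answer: -40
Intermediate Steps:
z = -42 (z = 3 + 5*(-10 + 1) = 3 + 5*(-9) = 3 - 45 = -42)
z - 1*(-2) = -42 - 1*(-2) = -42 + 2 = -40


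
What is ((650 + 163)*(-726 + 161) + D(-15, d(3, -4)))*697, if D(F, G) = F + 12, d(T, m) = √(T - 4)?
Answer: -320165556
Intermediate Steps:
d(T, m) = √(-4 + T)
D(F, G) = 12 + F
((650 + 163)*(-726 + 161) + D(-15, d(3, -4)))*697 = ((650 + 163)*(-726 + 161) + (12 - 15))*697 = (813*(-565) - 3)*697 = (-459345 - 3)*697 = -459348*697 = -320165556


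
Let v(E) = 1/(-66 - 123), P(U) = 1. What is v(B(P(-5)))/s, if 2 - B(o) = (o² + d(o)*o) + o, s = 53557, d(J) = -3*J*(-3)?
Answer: -1/10122273 ≈ -9.8792e-8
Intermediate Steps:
d(J) = 9*J
B(o) = 2 - o - 10*o² (B(o) = 2 - ((o² + (9*o)*o) + o) = 2 - ((o² + 9*o²) + o) = 2 - (10*o² + o) = 2 - (o + 10*o²) = 2 + (-o - 10*o²) = 2 - o - 10*o²)
v(E) = -1/189 (v(E) = 1/(-189) = -1/189)
v(B(P(-5)))/s = -1/189/53557 = -1/189*1/53557 = -1/10122273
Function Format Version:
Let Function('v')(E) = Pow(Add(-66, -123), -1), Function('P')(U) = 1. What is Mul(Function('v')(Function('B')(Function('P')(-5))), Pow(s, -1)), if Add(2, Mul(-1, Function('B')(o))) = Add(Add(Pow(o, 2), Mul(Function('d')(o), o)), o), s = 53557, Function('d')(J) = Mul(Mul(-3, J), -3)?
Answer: Rational(-1, 10122273) ≈ -9.8792e-8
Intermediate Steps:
Function('d')(J) = Mul(9, J)
Function('B')(o) = Add(2, Mul(-1, o), Mul(-10, Pow(o, 2))) (Function('B')(o) = Add(2, Mul(-1, Add(Add(Pow(o, 2), Mul(Mul(9, o), o)), o))) = Add(2, Mul(-1, Add(Add(Pow(o, 2), Mul(9, Pow(o, 2))), o))) = Add(2, Mul(-1, Add(Mul(10, Pow(o, 2)), o))) = Add(2, Mul(-1, Add(o, Mul(10, Pow(o, 2))))) = Add(2, Add(Mul(-1, o), Mul(-10, Pow(o, 2)))) = Add(2, Mul(-1, o), Mul(-10, Pow(o, 2))))
Function('v')(E) = Rational(-1, 189) (Function('v')(E) = Pow(-189, -1) = Rational(-1, 189))
Mul(Function('v')(Function('B')(Function('P')(-5))), Pow(s, -1)) = Mul(Rational(-1, 189), Pow(53557, -1)) = Mul(Rational(-1, 189), Rational(1, 53557)) = Rational(-1, 10122273)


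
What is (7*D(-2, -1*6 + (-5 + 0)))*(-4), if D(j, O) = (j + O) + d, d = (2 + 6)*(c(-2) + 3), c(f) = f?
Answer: 140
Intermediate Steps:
d = 8 (d = (2 + 6)*(-2 + 3) = 8*1 = 8)
D(j, O) = 8 + O + j (D(j, O) = (j + O) + 8 = (O + j) + 8 = 8 + O + j)
(7*D(-2, -1*6 + (-5 + 0)))*(-4) = (7*(8 + (-1*6 + (-5 + 0)) - 2))*(-4) = (7*(8 + (-6 - 5) - 2))*(-4) = (7*(8 - 11 - 2))*(-4) = (7*(-5))*(-4) = -35*(-4) = 140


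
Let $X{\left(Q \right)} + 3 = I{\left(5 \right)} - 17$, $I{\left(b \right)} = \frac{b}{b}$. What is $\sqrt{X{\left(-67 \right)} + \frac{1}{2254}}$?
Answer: $\frac{5 i \sqrt{78798}}{322} \approx 4.3588 i$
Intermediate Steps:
$I{\left(b \right)} = 1$
$X{\left(Q \right)} = -19$ ($X{\left(Q \right)} = -3 + \left(1 - 17\right) = -3 - 16 = -19$)
$\sqrt{X{\left(-67 \right)} + \frac{1}{2254}} = \sqrt{-19 + \frac{1}{2254}} = \sqrt{- \frac{42825}{2254}} = \frac{5 i \sqrt{78798}}{322}$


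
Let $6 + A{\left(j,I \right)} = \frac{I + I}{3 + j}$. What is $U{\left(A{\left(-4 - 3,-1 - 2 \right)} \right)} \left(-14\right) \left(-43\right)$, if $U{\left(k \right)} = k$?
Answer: $-2709$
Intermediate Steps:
$A{\left(j,I \right)} = -6 + \frac{2 I}{3 + j}$ ($A{\left(j,I \right)} = -6 + \frac{I + I}{3 + j} = -6 + \frac{2 I}{3 + j}$)
$U{\left(A{\left(-4 - 3,-1 - 2 \right)} \right)} \left(-14\right) \left(-43\right) = \frac{2 \left(-9 - 3 - 3 \left(-4 - 3\right)\right)}{3 - 7} \left(-14\right) \left(-43\right) = \frac{2 \left(-9 - 3 - -21\right)}{3 - 7} \left(-14\right) \left(-43\right) = \frac{2 \left(-9 - 3 + 21\right)}{-4} \left(-14\right) \left(-43\right) = 2 \left(- \frac{1}{4}\right) 9 \left(-14\right) \left(-43\right) = \left(- \frac{9}{2}\right) \left(-14\right) \left(-43\right) = 63 \left(-43\right) = -2709$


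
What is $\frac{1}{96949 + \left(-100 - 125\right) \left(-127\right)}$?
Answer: $\frac{1}{125524} \approx 7.9666 \cdot 10^{-6}$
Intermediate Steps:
$\frac{1}{96949 + \left(-100 - 125\right) \left(-127\right)} = \frac{1}{96949 - -28575} = \frac{1}{96949 + 28575} = \frac{1}{125524}$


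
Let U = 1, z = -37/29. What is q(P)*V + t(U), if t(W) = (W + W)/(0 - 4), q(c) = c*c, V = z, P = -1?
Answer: -103/58 ≈ -1.7759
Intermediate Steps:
z = -37/29 (z = -37*1/29 = -37/29 ≈ -1.2759)
V = -37/29 ≈ -1.2759
q(c) = c**2
t(W) = -W/2 (t(W) = (2*W)/(-4) = (2*W)*(-1/4) = -W/2)
q(P)*V + t(U) = (-1)**2*(-37/29) - 1/2*1 = 1*(-37/29) - 1/2 = -37/29 - 1/2 = -103/58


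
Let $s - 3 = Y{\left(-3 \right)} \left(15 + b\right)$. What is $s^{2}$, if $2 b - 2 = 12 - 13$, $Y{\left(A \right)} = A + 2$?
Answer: $\frac{625}{4} \approx 156.25$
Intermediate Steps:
$Y{\left(A \right)} = 2 + A$
$b = \frac{1}{2}$ ($b = 1 + \frac{12 - 13}{2} = 1 + \frac{1}{2} \left(-1\right) = 1 - \frac{1}{2} = \frac{1}{2} \approx 0.5$)
$s = - \frac{25}{2}$ ($s = 3 + \left(2 - 3\right) \left(15 + \frac{1}{2}\right) = 3 - \frac{31}{2} = - \frac{25}{2} \approx -12.5$)
$s^{2} = \left(- \frac{25}{2}\right)^{2} = \frac{625}{4}$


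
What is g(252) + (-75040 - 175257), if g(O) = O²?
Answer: -186793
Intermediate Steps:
g(252) + (-75040 - 175257) = 252² + (-75040 - 175257) = 63504 - 250297 = -186793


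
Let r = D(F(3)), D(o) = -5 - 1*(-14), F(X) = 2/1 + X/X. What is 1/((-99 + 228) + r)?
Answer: 1/138 ≈ 0.0072464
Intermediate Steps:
F(X) = 3 (F(X) = 2*1 + 1 = 2 + 1 = 3)
D(o) = 9 (D(o) = -5 + 14 = 9)
r = 9
1/((-99 + 228) + r) = 1/((-99 + 228) + 9) = 1/(129 + 9) = 1/138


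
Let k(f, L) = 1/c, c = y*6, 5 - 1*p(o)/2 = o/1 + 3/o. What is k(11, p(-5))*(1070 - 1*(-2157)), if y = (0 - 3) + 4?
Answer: 3227/6 ≈ 537.83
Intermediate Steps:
p(o) = 10 - 6/o - 2*o (p(o) = 10 - 2*(o/1 + 3/o) = 10 - 2*(o*1 + 3/o) = 10 - 2*(o + 3/o) = 10 + (-6/o - 2*o) = 10 - 6/o - 2*o)
y = 1 (y = -3 + 4 = 1)
c = 6 (c = 1*6 = 6)
k(f, L) = ⅙ (k(f, L) = 1/6 = ⅙)
k(11, p(-5))*(1070 - 1*(-2157)) = (1070 - 1*(-2157))/6 = (1070 + 2157)/6 = (⅙)*3227 = 3227/6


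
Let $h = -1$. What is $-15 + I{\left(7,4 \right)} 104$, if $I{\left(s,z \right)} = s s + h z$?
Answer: $4665$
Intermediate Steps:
$I{\left(s,z \right)} = s^{2} - z$ ($I{\left(s,z \right)} = s s - z = s^{2} - z$)
$-15 + I{\left(7,4 \right)} 104 = -15 + \left(7^{2} - 4\right) 104 = -15 + \left(49 - 4\right) 104 = -15 + 45 \cdot 104 = -15 + 4680 = 4665$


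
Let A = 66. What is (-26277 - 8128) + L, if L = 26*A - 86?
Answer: -32775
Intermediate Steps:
L = 1630 (L = 26*66 - 86 = 1716 - 86 = 1630)
(-26277 - 8128) + L = (-26277 - 8128) + 1630 = -34405 + 1630 = -32775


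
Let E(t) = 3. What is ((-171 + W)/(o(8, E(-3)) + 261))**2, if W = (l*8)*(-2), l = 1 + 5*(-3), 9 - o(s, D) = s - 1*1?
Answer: 2809/69169 ≈ 0.040611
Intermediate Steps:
o(s, D) = 10 - s (o(s, D) = 9 - (s - 1*1) = 9 - (s - 1) = 9 - (-1 + s) = 9 + (1 - s) = 10 - s)
l = -14 (l = 1 - 15 = -14)
W = 224 (W = -14*8*(-2) = -112*(-2) = 224)
((-171 + W)/(o(8, E(-3)) + 261))**2 = ((-171 + 224)/((10 - 1*8) + 261))**2 = (53/((10 - 8) + 261))**2 = (53/(2 + 261))**2 = (53/263)**2 = 2809/69169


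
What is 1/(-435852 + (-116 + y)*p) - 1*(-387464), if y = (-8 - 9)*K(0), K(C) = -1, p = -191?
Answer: 161550402551/416943 ≈ 3.8746e+5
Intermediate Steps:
y = 17 (y = (-8 - 9)*(-1) = -17*(-1) = 17)
1/(-435852 + (-116 + y)*p) - 1*(-387464) = 1/(-435852 + (-116 + 17)*(-191)) - 1*(-387464) = 1/(-435852 - 99*(-191)) + 387464 = 1/(-435852 + 18909) + 387464 = 1/(-416943) + 387464 = -1/416943 + 387464 = 161550402551/416943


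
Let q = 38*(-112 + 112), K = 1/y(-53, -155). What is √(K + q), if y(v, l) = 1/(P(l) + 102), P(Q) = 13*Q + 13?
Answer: 10*I*√19 ≈ 43.589*I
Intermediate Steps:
P(Q) = 13 + 13*Q
y(v, l) = 1/(115 + 13*l) (y(v, l) = 1/((13 + 13*l) + 102) = 1/(115 + 13*l))
K = -1900 (K = 1/(1/(115 + 13*(-155))) = 1/(1/(115 - 2015)) = 1/(1/(-1900)) = 1/(-1/1900) = -1900)
q = 0 (q = 38*0 = 0)
√(K + q) = √(-1900 + 0) = √(-1900) = 10*I*√19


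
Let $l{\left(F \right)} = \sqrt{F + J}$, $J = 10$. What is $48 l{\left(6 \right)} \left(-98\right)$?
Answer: $-18816$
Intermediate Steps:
$l{\left(F \right)} = \sqrt{10 + F}$ ($l{\left(F \right)} = \sqrt{F + 10} = \sqrt{10 + F}$)
$48 l{\left(6 \right)} \left(-98\right) = 48 \sqrt{10 + 6} \left(-98\right) = 48 \sqrt{16} \left(-98\right) = 48 \cdot 4 \left(-98\right) = 192 \left(-98\right) = -18816$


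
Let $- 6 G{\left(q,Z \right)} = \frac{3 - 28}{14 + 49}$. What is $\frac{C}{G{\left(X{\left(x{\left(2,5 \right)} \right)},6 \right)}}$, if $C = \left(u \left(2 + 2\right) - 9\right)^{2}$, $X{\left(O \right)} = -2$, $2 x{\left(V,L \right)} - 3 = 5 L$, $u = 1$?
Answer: $378$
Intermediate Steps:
$x{\left(V,L \right)} = \frac{3}{2} + \frac{5 L}{2}$
$G{\left(q,Z \right)} = \frac{25}{378}$ ($G{\left(q,Z \right)} = - \frac{\left(3 - 28\right) \frac{1}{14 + 49}}{6} = - \frac{\left(-25\right) \frac{1}{63}}{6} = \left(- \frac{1}{6}\right) \left(- \frac{25}{63}\right) = \frac{25}{378}$)
$C = 25$ ($C = \left(1 \left(2 + 2\right) - 9\right)^{2} = \left(1 \cdot 4 - 9\right)^{2} = \left(4 - 9\right)^{2} = \left(-5\right)^{2} = 25$)
$\frac{C}{G{\left(X{\left(x{\left(2,5 \right)} \right)},6 \right)}} = \frac{25}{\frac{25}{378}} = 25 \cdot \frac{378}{25} = 378$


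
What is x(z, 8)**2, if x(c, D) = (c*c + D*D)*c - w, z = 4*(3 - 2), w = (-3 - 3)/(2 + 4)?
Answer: 103041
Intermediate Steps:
w = -1 (w = -6/6 = -6*1/6 = -1)
z = 4 (z = 4*1 = 4)
x(c, D) = 1 + c*(D**2 + c**2) (x(c, D) = (c*c + D*D)*c - 1*(-1) = (c**2 + D**2)*c + 1 = (D**2 + c**2)*c + 1 = c*(D**2 + c**2) + 1 = 1 + c*(D**2 + c**2))
x(z, 8)**2 = (1 + 4**3 + 4*8**2)**2 = (1 + 64 + 4*64)**2 = (1 + 64 + 256)**2 = 321**2 = 103041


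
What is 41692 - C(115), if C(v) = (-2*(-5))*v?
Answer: 40542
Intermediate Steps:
C(v) = 10*v
41692 - C(115) = 41692 - 10*115 = 41692 - 1*1150 = 41692 - 1150 = 40542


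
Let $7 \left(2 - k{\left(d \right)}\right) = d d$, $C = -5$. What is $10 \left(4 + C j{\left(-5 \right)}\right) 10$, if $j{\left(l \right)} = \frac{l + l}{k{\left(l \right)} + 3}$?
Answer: $3900$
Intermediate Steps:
$k{\left(d \right)} = 2 - \frac{d^{2}}{7}$ ($k{\left(d \right)} = 2 - \frac{d d}{7} = 2 - \frac{d^{2}}{7}$)
$j{\left(l \right)} = \frac{2 l}{5 - \frac{l^{2}}{7}}$ ($j{\left(l \right)} = \frac{l + l}{\left(2 - \frac{l^{2}}{7}\right) + 3} = \frac{2 l}{5 - \frac{l^{2}}{7}}$)
$10 \left(4 + C j{\left(-5 \right)}\right) 10 = 10 \left(4 - 5 \left(\left(-14\right) \left(-5\right) \frac{1}{-35 + \left(-5\right)^{2}}\right)\right) 10 = 10 \left(4 - 5 \left(\left(-14\right) \left(-5\right) \frac{1}{-35 + 25}\right)\right) 10 = 10 \left(4 - 5 \left(\left(-14\right) \left(-5\right) \frac{1}{-10}\right)\right) 10 = 10 \left(4 - 5 \left(\left(-14\right) \left(-5\right) \left(- \frac{1}{10}\right)\right)\right) 10 = 10 \left(4 - -35\right) 10 = 10 \left(4 + 35\right) 10 = 10 \cdot 39 \cdot 10 = 390 \cdot 10 = 3900$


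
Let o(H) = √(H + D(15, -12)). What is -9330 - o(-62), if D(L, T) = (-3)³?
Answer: -9330 - I*√89 ≈ -9330.0 - 9.434*I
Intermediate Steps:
D(L, T) = -27
o(H) = √(-27 + H) (o(H) = √(H - 27) = √(-27 + H))
-9330 - o(-62) = -9330 - √(-27 - 62) = -9330 - √(-89) = -9330 - I*√89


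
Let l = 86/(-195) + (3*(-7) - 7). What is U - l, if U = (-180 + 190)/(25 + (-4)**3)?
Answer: 1832/65 ≈ 28.185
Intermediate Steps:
U = -10/39 (U = 10/(25 - 64) = 10/(-39) = 10*(-1/39) = -10/39 ≈ -0.25641)
l = -5546/195 (l = 86*(-1/195) + (-21 - 7) = -86/195 - 28 = -5546/195 ≈ -28.441)
U - l = -10/39 - 1*(-5546/195) = -10/39 + 5546/195 = 1832/65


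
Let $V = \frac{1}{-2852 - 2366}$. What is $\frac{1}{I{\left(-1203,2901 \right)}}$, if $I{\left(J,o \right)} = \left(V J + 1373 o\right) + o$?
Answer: $\frac{5218}{20798813535} \approx 2.5088 \cdot 10^{-7}$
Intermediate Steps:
$V = - \frac{1}{5218}$ ($V = \frac{1}{-5218} = - \frac{1}{5218} \approx -0.00019164$)
$I{\left(J,o \right)} = 1374 o - \frac{J}{5218}$ ($I{\left(J,o \right)} = \left(- \frac{J}{5218} + 1373 o\right) + o = \left(1373 o - \frac{J}{5218}\right) + o = 1374 o - \frac{J}{5218}$)
$\frac{1}{I{\left(-1203,2901 \right)}} = \frac{1}{1374 \cdot 2901 - - \frac{1203}{5218}} = \frac{1}{3985974 + \frac{1203}{5218}} = \frac{1}{\frac{20798813535}{5218}} = \frac{5218}{20798813535}$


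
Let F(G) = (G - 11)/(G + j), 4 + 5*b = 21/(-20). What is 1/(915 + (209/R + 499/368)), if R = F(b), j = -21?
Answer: 441968/574283331 ≈ 0.00076960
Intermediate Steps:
b = -101/100 (b = -⅘ + (21/(-20))/5 = -⅘ + (21*(-1/20))/5 = -⅘ + (⅕)*(-21/20) = -⅘ - 21/100 = -101/100 ≈ -1.0100)
F(G) = (-11 + G)/(-21 + G) (F(G) = (G - 11)/(G - 21) = (-11 + G)/(-21 + G))
R = 1201/2201 (R = (-11 - 101/100)/(-21 - 101/100) = -1201/100/(-2201/100) = -100/2201*(-1201/100) = 1201/2201 ≈ 0.54566)
1/(915 + (209/R + 499/368)) = 1/(915 + (209/(1201/2201) + 499/368)) = 1/(915 + (209*(2201/1201) + 499*(1/368))) = 1/(915 + (460009/1201 + 499/368)) = 1/(915 + 169882611/441968) = 1/(574283331/441968) = 441968/574283331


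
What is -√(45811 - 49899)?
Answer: -2*I*√1022 ≈ -63.938*I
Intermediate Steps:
-√(45811 - 49899) = -√(-4088) = -2*I*√1022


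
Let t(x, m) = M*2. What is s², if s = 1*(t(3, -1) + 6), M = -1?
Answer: 16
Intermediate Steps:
t(x, m) = -2 (t(x, m) = -1*2 = -2)
s = 4 (s = 1*(-2 + 6) = 1*4 = 4)
s² = 4² = 16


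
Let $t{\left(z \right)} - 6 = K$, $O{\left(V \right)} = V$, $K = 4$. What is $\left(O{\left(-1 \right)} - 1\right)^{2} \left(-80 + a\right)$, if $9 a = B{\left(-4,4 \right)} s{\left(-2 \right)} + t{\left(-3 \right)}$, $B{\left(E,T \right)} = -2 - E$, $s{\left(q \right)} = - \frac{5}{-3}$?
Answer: $- \frac{8480}{27} \approx -314.07$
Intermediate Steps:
$s{\left(q \right)} = \frac{5}{3}$ ($s{\left(q \right)} = \left(-5\right) \left(- \frac{1}{3}\right) = \frac{5}{3}$)
$t{\left(z \right)} = 10$ ($t{\left(z \right)} = 6 + 4 = 10$)
$a = \frac{40}{27}$ ($a = \frac{\left(-2 - -4\right) \frac{5}{3} + 10}{9} = \frac{\left(-2 + 4\right) \frac{5}{3} + 10}{9} = \frac{2 \cdot \frac{5}{3} + 10}{9} = \frac{\frac{10}{3} + 10}{9} = \frac{1}{9} \cdot \frac{40}{3} = \frac{40}{27} \approx 1.4815$)
$\left(O{\left(-1 \right)} - 1\right)^{2} \left(-80 + a\right) = \left(-1 - 1\right)^{2} \left(-80 + \frac{40}{27}\right) = \left(-2\right)^{2} \left(- \frac{2120}{27}\right) = 4 \left(- \frac{2120}{27}\right) = - \frac{8480}{27}$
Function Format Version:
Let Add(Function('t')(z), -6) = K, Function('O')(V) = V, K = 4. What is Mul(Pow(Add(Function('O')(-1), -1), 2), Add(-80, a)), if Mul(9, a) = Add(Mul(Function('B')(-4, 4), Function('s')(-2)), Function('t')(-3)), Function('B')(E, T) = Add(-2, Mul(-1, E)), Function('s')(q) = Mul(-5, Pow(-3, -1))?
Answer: Rational(-8480, 27) ≈ -314.07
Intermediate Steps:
Function('s')(q) = Rational(5, 3) (Function('s')(q) = Mul(-5, Rational(-1, 3)) = Rational(5, 3))
Function('t')(z) = 10 (Function('t')(z) = Add(6, 4) = 10)
a = Rational(40, 27) (a = Mul(Rational(1, 9), Add(Mul(Add(-2, Mul(-1, -4)), Rational(5, 3)), 10)) = Mul(Rational(1, 9), Add(Mul(Add(-2, 4), Rational(5, 3)), 10)) = Mul(Rational(1, 9), Add(Mul(2, Rational(5, 3)), 10)) = Mul(Rational(1, 9), Add(Rational(10, 3), 10)) = Mul(Rational(1, 9), Rational(40, 3)) = Rational(40, 27) ≈ 1.4815)
Mul(Pow(Add(Function('O')(-1), -1), 2), Add(-80, a)) = Mul(Pow(Add(-1, -1), 2), Add(-80, Rational(40, 27))) = Mul(Pow(-2, 2), Rational(-2120, 27)) = Mul(4, Rational(-2120, 27)) = Rational(-8480, 27)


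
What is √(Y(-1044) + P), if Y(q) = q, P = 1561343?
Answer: √1560299 ≈ 1249.1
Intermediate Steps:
√(Y(-1044) + P) = √(-1044 + 1561343) = √1560299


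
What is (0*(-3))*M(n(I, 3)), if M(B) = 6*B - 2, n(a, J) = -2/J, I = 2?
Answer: 0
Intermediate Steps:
M(B) = -2 + 6*B
(0*(-3))*M(n(I, 3)) = (0*(-3))*(-2 + 6*(-2/3)) = 0*(-2 + 6*(-2*⅓)) = 0*(-2 + 6*(-⅔)) = 0*(-2 - 4) = 0*(-6) = 0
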